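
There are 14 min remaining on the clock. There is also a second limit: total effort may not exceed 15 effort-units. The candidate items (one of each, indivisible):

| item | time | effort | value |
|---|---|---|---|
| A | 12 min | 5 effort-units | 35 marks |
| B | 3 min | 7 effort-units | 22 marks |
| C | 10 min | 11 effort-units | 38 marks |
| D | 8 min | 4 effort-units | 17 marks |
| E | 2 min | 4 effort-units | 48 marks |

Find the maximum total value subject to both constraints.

Feasible sets respecting both limits:
- B+D+E: time 13, effort 15, value 87
- C+E: time 12, effort 15, value 86
- A+E: time 14, effort 9, value 83
Best: 87 marks.

87 marks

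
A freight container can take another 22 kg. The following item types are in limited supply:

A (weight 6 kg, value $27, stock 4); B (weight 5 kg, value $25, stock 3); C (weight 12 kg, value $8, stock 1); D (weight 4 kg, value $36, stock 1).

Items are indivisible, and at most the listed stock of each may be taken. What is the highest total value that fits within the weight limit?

$117

Best selections within weight 22 and stock limits:
- 3×A + 1×D: weight 22, value 117
- 2×A + 1×B + 1×D: weight 21, value 115
Best: $117.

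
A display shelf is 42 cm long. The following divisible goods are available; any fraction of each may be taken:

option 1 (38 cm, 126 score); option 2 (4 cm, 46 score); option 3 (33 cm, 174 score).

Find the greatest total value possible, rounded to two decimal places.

Take in order of value per unit:
- option 2 (46/4 per unit): all 4 → value 46, running total 46.00
- option 3 (174/33 per unit): all 33 → value 174, running total 220.00
- option 1 (126/38 per unit): 5 of 38 → value 5×126/38 = 16.5789, running total 236.58
Total 236.58.

236.58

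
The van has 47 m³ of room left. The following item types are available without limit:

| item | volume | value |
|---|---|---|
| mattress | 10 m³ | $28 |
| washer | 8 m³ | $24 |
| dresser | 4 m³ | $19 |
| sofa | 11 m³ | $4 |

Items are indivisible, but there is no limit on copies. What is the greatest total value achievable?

Best value-per-unit is dresser at 19/4, and filling with it alone uses volume 11×4=44. No mix of the others beats 11×19 = 209.

$209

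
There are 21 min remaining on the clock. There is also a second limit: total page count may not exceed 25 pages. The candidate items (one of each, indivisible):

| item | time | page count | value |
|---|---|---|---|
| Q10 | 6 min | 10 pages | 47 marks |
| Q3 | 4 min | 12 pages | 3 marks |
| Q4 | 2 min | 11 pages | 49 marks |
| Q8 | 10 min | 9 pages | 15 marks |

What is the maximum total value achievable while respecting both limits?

96 marks

Feasible sets respecting both limits:
- Q10+Q4: time 8, page count 21, value 96
- Q4+Q8: time 12, page count 20, value 64
- Q10+Q8: time 16, page count 19, value 62
Best: 96 marks.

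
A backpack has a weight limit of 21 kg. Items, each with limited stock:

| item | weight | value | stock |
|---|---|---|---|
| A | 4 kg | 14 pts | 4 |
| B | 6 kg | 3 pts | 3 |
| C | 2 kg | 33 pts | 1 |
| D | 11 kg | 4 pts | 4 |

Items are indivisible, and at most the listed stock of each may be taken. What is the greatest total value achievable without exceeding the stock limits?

Top feasible selections:
- 4×A + 1×C: weight 18, value 89
- 3×A + 1×B + 1×C: weight 20, value 78
- 3×A + 1×C: weight 14, value 75
Best: 89 pts.

89 pts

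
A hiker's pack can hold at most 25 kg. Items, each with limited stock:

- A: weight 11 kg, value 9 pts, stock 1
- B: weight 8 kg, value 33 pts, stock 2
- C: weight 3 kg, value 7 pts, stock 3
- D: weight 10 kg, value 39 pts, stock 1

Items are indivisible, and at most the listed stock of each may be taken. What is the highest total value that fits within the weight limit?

87 pts

Top feasible selections:
- 2×B + 3×C: weight 25, value 87
- 1×B + 2×C + 1×D: weight 24, value 86
- 2×B + 2×C: weight 22, value 80
- 1×B + 1×C + 1×D: weight 21, value 79
Best: 87 pts.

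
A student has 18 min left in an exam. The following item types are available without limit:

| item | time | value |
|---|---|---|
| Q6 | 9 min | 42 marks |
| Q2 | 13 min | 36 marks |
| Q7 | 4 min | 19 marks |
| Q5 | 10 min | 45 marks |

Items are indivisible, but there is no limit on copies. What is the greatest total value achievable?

Best value-per-unit is Q7 at 19/4; filling with it alone gives 4×19 = 76.
Optimal mix: 2×Q6 → time 18, value 84.

84 marks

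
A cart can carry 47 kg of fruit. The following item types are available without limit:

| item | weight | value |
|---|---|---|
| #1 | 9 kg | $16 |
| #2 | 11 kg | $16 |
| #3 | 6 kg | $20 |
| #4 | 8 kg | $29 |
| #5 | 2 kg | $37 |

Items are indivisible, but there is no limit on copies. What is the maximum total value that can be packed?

Best value-per-unit is #5 at 37/2, and filling with it alone uses weight 23×2=46. No mix of the others beats 23×37 = 851.

$851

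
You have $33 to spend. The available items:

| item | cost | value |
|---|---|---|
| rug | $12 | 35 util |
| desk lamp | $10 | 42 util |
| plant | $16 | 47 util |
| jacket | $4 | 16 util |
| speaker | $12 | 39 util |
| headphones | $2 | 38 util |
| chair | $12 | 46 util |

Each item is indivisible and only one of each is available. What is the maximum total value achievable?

Check high-value combinations within $33:
- desk lamp+plant+jacket+headphones: cost 10+16+4+2=32, value 42+47+16+38=143
- desk lamp+jacket+headphones+chair: cost 10+4+2+12=28, value 42+16+38+46=142
- jacket+speaker+headphones+chair: cost 4+12+2+12=30, value 16+39+38+46=139
- desk lamp+jacket+speaker+headphones: cost 10+4+12+2=28, value 42+16+39+38=135
Best: 143 util.

143 util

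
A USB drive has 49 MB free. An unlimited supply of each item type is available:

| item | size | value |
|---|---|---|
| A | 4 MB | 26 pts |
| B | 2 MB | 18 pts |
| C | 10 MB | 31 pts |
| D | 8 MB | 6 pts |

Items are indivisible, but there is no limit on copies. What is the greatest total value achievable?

Best value-per-unit is B at 18/2, and filling with it alone uses size 24×2=48. No mix of the others beats 24×18 = 432.

432 pts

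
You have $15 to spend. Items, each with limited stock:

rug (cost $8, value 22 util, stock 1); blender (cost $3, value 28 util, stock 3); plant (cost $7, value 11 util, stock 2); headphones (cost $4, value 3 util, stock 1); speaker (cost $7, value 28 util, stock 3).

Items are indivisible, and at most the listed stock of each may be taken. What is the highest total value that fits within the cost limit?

Best selections within cost 15 and stock limits:
- 3×blender + 1×headphones: cost 13, value 87
- 3×blender: cost 9, value 84
Best: 87 util.

87 util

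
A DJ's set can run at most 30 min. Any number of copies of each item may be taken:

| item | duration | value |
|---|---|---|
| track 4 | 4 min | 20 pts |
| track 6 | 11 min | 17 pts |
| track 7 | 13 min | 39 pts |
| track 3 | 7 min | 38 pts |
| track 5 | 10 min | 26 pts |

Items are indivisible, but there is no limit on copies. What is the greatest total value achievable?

Best value-per-unit is track 3 at 38/7; filling with it alone gives 4×38 = 152.
Optimal mix: 4×track 4 + 2×track 3 → duration 30, value 156.

156 pts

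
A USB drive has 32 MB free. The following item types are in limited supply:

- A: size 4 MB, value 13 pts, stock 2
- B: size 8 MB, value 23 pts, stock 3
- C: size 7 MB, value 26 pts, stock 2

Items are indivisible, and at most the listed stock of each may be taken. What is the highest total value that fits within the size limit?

Top feasible selections:
- 2×A + 1×B + 2×C: size 30, value 101
- 2×B + 2×C: size 30, value 98
Best: 101 pts.

101 pts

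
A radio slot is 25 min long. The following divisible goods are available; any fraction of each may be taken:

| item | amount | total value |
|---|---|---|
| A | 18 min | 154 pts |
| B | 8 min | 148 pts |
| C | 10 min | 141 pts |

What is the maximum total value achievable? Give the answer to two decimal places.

348.89

Take in order of value per unit:
- B (148/8 per unit): all 8 → value 148, running total 148.00
- C (141/10 per unit): all 10 → value 141, running total 289.00
- A (154/18 per unit): 7 of 18 → value 7×154/18 = 59.8889, running total 348.89
Total 348.89.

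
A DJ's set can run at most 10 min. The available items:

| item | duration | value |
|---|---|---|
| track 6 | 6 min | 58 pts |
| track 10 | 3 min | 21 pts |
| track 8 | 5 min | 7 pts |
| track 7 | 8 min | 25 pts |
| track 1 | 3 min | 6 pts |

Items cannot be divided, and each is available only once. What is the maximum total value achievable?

Check high-value combinations within 10 min:
- track 6+track 10: duration 6+3=9, value 58+21=79
- track 6+track 1: duration 6+3=9, value 58+6=64
- track 6: duration 6, value 58
Best: 79 pts.

79 pts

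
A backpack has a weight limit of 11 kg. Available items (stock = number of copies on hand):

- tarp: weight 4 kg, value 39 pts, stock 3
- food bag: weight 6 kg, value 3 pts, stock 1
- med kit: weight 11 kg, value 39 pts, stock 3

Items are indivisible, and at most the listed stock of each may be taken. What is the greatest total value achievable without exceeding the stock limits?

78 pts

Best selections within weight 11 and stock limits:
- 2×tarp: weight 8, value 78
- 1×tarp + 1×food bag: weight 10, value 42
- 1×tarp: weight 4, value 39
Best: 78 pts.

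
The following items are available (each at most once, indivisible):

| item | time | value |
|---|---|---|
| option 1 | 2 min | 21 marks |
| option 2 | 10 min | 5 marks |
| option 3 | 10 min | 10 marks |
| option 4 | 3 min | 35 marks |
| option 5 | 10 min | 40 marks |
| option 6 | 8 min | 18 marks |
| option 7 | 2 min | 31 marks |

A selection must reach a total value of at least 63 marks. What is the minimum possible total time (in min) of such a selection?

5

Subsets with value ≥ 63, sorted by total time:
- option 4+option 7: time 5, value 66
- option 1+option 4+option 7: time 7, value 87
- option 5+option 7: time 12, value 71
- option 1+option 6+option 7: time 12, value 70
Minimum time: 5 min.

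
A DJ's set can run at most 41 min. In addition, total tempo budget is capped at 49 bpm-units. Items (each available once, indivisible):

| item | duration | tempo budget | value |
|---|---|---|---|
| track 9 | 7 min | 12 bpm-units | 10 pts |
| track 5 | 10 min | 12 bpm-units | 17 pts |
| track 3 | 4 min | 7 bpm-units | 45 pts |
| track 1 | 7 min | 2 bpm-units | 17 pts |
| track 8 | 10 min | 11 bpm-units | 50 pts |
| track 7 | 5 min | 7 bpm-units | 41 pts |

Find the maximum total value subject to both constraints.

Feasible sets respecting both limits:
- track 5+track 3+track 1+track 8+track 7: duration 36, tempo budget 39, value 170
- track 9+track 5+track 3+track 8+track 7: duration 36, tempo budget 49, value 163
- track 9+track 3+track 1+track 8+track 7: duration 33, tempo budget 39, value 163
Best: 170 pts.

170 pts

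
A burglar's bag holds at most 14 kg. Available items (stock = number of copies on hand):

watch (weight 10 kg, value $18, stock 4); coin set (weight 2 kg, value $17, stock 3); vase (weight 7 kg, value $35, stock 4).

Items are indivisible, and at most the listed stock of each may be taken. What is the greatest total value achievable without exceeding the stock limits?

Top feasible selections:
- 3×coin set + 1×vase: weight 13, value 86
- 2×vase: weight 14, value 70
Best: $86.

$86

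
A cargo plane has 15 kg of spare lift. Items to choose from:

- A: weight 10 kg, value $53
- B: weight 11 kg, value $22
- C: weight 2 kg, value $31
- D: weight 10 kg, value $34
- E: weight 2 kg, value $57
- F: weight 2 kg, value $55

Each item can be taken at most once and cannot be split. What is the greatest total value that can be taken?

$165

Check high-value combinations within 15 kg:
- A+E+F: weight 10+2+2=14, value 53+57+55=165
- D+E+F: weight 10+2+2=14, value 34+57+55=146
- C+E+F: weight 2+2+2=6, value 31+57+55=143
- A+C+E: weight 10+2+2=14, value 53+31+57=141
- A+C+F: weight 10+2+2=14, value 53+31+55=139
Best: $165.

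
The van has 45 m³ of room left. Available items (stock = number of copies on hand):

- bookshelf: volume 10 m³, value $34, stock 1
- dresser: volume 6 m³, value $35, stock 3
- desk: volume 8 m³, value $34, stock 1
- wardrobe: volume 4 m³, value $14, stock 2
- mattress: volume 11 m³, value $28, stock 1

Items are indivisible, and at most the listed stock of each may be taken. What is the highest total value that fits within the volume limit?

Top feasible selections:
- 1×bookshelf + 3×dresser + 1×desk + 2×wardrobe: volume 44, value 201
- 3×dresser + 1×desk + 2×wardrobe + 1×mattress: volume 45, value 195
- 1×bookshelf + 3×dresser + 1×desk + 1×wardrobe: volume 40, value 187
Best: $201.

$201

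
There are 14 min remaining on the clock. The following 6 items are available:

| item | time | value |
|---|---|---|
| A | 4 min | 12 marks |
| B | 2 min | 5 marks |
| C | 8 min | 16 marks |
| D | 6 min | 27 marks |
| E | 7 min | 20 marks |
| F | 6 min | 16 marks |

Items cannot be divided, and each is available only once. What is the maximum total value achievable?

48 marks

Check high-value combinations within 14 min:
- B+D+F: time 2+6+6=14, value 5+27+16=48
- D+E: time 6+7=13, value 27+20=47
- A+B+D: time 4+2+6=12, value 12+5+27=44
- D+F: time 6+6=12, value 27+16=43
Best: 48 marks.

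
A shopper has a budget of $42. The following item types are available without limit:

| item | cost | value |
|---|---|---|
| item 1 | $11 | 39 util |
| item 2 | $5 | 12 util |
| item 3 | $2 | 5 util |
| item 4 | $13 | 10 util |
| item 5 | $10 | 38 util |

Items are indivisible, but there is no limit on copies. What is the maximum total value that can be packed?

157 util

Best value-per-unit is item 5 at 38/10; filling with it alone gives 4×38 = 152.
Optimal mix: 1×item 3 + 4×item 5 → cost 42, value 157.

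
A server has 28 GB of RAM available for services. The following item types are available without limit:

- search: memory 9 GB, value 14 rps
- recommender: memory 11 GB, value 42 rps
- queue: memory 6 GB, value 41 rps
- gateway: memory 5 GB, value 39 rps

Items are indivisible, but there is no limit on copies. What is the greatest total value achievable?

Best value-per-unit is gateway at 39/5; filling with it alone gives 5×39 = 195.
Optimal mix: 3×queue + 2×gateway → memory 28, value 201.

201 rps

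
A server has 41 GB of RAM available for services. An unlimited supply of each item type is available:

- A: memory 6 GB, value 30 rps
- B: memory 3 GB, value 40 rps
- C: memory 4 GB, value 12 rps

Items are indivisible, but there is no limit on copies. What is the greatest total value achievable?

520 rps

Best value-per-unit is B at 40/3, and filling with it alone uses memory 13×3=39. No mix of the others beats 13×40 = 520.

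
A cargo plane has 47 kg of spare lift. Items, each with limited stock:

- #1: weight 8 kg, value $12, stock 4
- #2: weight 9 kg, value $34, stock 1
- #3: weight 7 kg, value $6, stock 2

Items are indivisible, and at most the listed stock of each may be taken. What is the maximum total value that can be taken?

Best selections within weight 47 and stock limits:
- 4×#1 + 1×#2: weight 41, value 82
- 3×#1 + 1×#2 + 2×#3: weight 47, value 82
- 3×#1 + 1×#2 + 1×#3: weight 40, value 76
- 3×#1 + 1×#2: weight 33, value 70
Best: $82.

$82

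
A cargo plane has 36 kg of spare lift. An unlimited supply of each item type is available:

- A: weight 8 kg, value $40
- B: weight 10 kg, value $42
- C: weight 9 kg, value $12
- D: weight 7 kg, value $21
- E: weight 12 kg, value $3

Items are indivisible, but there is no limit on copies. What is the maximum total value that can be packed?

Best value-per-unit is A at 40/8; filling with it alone gives 4×40 = 160.
Optimal mix: 2×A + 2×B → weight 36, value 164.

$164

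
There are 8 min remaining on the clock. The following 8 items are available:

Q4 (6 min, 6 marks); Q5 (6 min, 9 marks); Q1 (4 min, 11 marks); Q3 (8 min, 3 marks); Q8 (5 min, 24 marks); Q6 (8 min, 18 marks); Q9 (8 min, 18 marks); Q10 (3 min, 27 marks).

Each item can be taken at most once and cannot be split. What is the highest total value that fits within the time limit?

This is a 0/1 knapsack; check combinations near the capacity.
- Q8+Q10: time 5+3=8, value 24+27=51
- Q1+Q10: time 4+3=7, value 11+27=38
- Q10: time 3, value 27
- Q8: time 5, value 24
- Q6: time 8, value 18
Best: 51 marks.

51 marks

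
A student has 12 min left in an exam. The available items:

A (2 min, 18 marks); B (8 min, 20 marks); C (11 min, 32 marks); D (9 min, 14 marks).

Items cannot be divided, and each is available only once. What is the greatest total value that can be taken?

38 marks

Check high-value combinations within 12 min:
- A+B: time 2+8=10, value 18+20=38
- C: time 11, value 32
- A+D: time 2+9=11, value 18+14=32
Best: 38 marks.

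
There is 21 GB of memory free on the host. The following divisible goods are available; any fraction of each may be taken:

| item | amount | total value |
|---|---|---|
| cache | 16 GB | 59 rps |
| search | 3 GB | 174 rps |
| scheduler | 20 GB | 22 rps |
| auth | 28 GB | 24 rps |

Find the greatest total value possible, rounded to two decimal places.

Take in order of value per unit:
- search (174/3 per unit): all 3 → value 174, running total 174.00
- cache (59/16 per unit): all 16 → value 59, running total 233.00
- scheduler (22/20 per unit): 2 of 20 → value 2×22/20 = 2.2000, running total 235.20
Total 235.20.

235.20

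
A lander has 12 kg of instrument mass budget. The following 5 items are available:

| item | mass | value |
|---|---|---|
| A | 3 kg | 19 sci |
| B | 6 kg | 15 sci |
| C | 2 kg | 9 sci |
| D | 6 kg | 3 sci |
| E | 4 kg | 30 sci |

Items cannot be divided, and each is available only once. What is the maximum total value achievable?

58 sci

Check high-value combinations within 12 kg:
- A+C+E: mass 3+2+4=9, value 19+9+30=58
- B+C+E: mass 6+2+4=12, value 15+9+30=54
- A+E: mass 3+4=7, value 19+30=49
- B+E: mass 6+4=10, value 15+30=45
- A+B+C: mass 3+6+2=11, value 19+15+9=43
Best: 58 sci.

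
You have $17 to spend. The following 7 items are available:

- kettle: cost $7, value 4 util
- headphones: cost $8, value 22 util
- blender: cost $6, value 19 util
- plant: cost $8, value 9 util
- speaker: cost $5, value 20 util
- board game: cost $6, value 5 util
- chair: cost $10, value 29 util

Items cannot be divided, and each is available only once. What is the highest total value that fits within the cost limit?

Check high-value combinations within $17:
- speaker+chair: cost 5+10=15, value 20+29=49
- blender+chair: cost 6+10=16, value 19+29=48
- blender+speaker+board game: cost 6+5+6=17, value 19+20+5=44
Best: 49 util.

49 util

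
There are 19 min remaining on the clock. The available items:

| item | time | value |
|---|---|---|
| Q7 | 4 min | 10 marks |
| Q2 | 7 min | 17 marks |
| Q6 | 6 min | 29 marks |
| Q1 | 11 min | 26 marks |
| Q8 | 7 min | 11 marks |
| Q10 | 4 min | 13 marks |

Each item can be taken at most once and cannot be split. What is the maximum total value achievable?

Check high-value combinations within 19 min:
- Q2+Q6+Q10: time 7+6+4=17, value 17+29+13=59
- Q7+Q2+Q6: time 4+7+6=17, value 10+17+29=56
- Q6+Q1: time 6+11=17, value 29+26=55
- Q6+Q8+Q10: time 6+7+4=17, value 29+11+13=53
- Q7+Q6+Q10: time 4+6+4=14, value 10+29+13=52
Best: 59 marks.

59 marks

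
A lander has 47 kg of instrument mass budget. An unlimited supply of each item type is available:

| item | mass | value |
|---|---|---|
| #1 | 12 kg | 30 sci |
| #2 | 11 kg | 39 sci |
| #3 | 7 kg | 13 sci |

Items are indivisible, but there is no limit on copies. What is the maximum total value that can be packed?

156 sci

Best value-per-unit is #2 at 39/11, and filling with it alone uses mass 4×11=44. No mix of the others beats 4×39 = 156.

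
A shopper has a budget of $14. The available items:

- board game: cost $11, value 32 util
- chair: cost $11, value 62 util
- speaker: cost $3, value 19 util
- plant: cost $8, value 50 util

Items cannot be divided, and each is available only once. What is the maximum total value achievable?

81 util

Check high-value combinations within $14:
- chair+speaker: cost 11+3=14, value 62+19=81
- speaker+plant: cost 3+8=11, value 19+50=69
- chair: cost 11, value 62
- board game+speaker: cost 11+3=14, value 32+19=51
- plant: cost 8, value 50
Best: 81 util.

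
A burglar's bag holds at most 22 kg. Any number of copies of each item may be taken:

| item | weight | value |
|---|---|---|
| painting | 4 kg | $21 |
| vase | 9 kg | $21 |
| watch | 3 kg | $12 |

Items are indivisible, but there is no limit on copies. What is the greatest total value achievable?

Best value-per-unit is painting at 21/4; filling with it alone gives 5×21 = 105.
Optimal mix: 4×painting + 2×watch → weight 22, value 108.

$108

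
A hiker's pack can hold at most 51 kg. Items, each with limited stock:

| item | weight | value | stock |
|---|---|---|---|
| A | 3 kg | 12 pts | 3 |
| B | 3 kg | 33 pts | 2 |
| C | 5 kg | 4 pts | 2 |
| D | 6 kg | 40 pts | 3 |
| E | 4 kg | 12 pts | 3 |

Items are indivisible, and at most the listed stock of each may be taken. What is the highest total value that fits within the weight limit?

262 pts

Best selections within weight 51 and stock limits:
- 3×A + 2×B + 1×C + 3×D + 3×E: weight 50, value 262
- 3×A + 2×B + 3×D + 3×E: weight 45, value 258
- 3×A + 2×B + 2×C + 3×D + 2×E: weight 51, value 254
- 3×A + 2×B + 1×C + 3×D + 2×E: weight 46, value 250
Best: 262 pts.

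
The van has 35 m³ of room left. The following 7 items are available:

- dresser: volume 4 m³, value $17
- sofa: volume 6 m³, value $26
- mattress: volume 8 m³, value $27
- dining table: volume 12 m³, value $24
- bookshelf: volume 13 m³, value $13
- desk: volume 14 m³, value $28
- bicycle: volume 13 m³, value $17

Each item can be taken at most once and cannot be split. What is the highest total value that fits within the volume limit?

Check high-value combinations within 35 m³:
- dresser+sofa+mattress+desk: volume 4+6+8+14=32, value 17+26+27+28=98
- dresser+sofa+mattress+dining table: volume 4+6+8+12=30, value 17+26+27+24=94
- dresser+sofa+mattress+bicycle: volume 4+6+8+13=31, value 17+26+27+17=87
- dresser+sofa+dining table+bicycle: volume 4+6+12+13=35, value 17+26+24+17=84
- dresser+sofa+mattress+bookshelf: volume 4+6+8+13=31, value 17+26+27+13=83
Best: $98.

$98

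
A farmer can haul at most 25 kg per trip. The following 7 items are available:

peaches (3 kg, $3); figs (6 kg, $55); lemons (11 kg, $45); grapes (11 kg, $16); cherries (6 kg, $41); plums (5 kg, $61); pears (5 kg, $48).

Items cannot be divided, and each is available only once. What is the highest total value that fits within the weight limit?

This is a 0/1 knapsack; check combinations near the capacity.
- peaches+figs+cherries+plums+pears: weight 3+6+6+5+5=25, value 3+55+41+61+48=208
- figs+cherries+plums+pears: weight 6+6+5+5=22, value 55+41+61+48=205
- peaches+figs+plums+pears: weight 3+6+5+5=19, value 3+55+61+48=167
- figs+plums+pears: weight 6+5+5=16, value 55+61+48=164
- peaches+figs+lemons+plums: weight 3+6+11+5=25, value 3+55+45+61=164
Best: $208.

$208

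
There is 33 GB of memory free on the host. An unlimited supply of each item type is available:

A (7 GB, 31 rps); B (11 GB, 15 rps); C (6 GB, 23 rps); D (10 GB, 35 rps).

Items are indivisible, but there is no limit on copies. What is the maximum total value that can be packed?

139 rps

Best value-per-unit is A at 31/7; filling with it alone gives 4×31 = 124.
Optimal mix: 3×A + 2×C → memory 33, value 139.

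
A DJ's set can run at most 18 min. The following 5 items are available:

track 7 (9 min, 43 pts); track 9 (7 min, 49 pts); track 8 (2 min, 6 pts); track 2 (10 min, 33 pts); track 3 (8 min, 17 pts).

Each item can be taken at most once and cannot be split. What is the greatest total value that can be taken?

Check high-value combinations within 18 min:
- track 7+track 9+track 8: duration 9+7+2=18, value 43+49+6=98
- track 7+track 9: duration 9+7=16, value 43+49=92
- track 9+track 2: duration 7+10=17, value 49+33=82
- track 9+track 8+track 3: duration 7+2+8=17, value 49+6+17=72
- track 9+track 3: duration 7+8=15, value 49+17=66
Best: 98 pts.

98 pts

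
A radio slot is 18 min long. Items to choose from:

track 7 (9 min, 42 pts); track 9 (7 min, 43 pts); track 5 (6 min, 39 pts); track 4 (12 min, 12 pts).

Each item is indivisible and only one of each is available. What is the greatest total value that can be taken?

Check high-value combinations within 18 min:
- track 7+track 9: duration 9+7=16, value 42+43=85
- track 9+track 5: duration 7+6=13, value 43+39=82
- track 7+track 5: duration 9+6=15, value 42+39=81
Best: 85 pts.

85 pts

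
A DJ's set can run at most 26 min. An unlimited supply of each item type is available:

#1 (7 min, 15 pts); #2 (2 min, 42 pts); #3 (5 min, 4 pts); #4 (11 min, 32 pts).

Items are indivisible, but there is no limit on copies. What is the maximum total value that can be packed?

Best value-per-unit is #2 at 42/2, and filling with it alone uses duration 13×2=26. No mix of the others beats 13×42 = 546.

546 pts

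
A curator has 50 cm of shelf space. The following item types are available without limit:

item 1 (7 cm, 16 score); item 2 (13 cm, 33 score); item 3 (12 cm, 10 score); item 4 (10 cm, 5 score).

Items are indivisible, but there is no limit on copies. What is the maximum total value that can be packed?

Best value-per-unit is item 2 at 33/13; filling with it alone gives 3×33 = 99.
Optimal mix: 1×item 1 + 3×item 2 → length 46, value 115.

115 score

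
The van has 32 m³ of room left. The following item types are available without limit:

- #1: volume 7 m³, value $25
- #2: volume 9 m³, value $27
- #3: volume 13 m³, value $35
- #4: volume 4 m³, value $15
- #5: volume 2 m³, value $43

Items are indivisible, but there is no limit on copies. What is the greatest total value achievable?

$688

Best value-per-unit is #5 at 43/2, and filling with it alone uses volume 16×2=32. No mix of the others beats 16×43 = 688.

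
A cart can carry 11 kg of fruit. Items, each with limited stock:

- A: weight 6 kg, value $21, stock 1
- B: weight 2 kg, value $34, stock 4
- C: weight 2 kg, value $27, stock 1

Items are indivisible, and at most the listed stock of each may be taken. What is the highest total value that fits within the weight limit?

Top feasible selections:
- 4×B + 1×C: weight 10, value 163
- 4×B: weight 8, value 136
Best: $163.

$163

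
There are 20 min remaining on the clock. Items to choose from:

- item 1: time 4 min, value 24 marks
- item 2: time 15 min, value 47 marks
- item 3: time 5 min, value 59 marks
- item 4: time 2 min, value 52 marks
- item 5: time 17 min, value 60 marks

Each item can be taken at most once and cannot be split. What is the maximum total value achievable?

135 marks

Check high-value combinations within 20 min:
- item 1+item 3+item 4: time 4+5+2=11, value 24+59+52=135
- item 4+item 5: time 2+17=19, value 52+60=112
- item 3+item 4: time 5+2=7, value 59+52=111
Best: 135 marks.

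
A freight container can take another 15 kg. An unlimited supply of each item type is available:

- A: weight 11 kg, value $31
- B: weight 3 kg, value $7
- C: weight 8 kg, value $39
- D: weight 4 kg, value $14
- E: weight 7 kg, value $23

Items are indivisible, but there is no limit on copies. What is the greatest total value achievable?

$62

Best value-per-unit is C at 39/8; filling with it alone gives 1×39 = 39.
Optimal mix: 1×C + 1×E → weight 15, value 62.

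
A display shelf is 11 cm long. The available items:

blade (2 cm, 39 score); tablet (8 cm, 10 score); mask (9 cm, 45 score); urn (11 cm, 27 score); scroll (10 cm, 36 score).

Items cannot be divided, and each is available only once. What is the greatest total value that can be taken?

84 score

This is a 0/1 knapsack; check combinations near the capacity.
- blade+mask: length 2+9=11, value 39+45=84
- blade+tablet: length 2+8=10, value 39+10=49
- mask: length 9, value 45
- blade: length 2, value 39
Best: 84 score.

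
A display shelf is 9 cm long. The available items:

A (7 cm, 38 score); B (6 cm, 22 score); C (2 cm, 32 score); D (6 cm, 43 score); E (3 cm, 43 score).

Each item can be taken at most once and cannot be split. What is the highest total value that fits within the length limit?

Check high-value combinations within 9 cm:
- D+E: length 6+3=9, value 43+43=86
- C+E: length 2+3=5, value 32+43=75
- C+D: length 2+6=8, value 32+43=75
- A+C: length 7+2=9, value 38+32=70
Best: 86 score.

86 score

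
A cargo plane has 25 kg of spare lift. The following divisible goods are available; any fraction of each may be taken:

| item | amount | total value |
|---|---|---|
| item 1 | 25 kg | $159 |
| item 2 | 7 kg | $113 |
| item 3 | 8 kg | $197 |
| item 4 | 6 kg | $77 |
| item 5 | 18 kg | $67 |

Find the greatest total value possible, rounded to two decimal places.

Take in order of value per unit:
- item 3 (197/8 per unit): all 8 → value 197, running total 197.00
- item 2 (113/7 per unit): all 7 → value 113, running total 310.00
- item 4 (77/6 per unit): all 6 → value 77, running total 387.00
- item 1 (159/25 per unit): 4 of 25 → value 4×159/25 = 25.4400, running total 412.44
Total 412.44.

412.44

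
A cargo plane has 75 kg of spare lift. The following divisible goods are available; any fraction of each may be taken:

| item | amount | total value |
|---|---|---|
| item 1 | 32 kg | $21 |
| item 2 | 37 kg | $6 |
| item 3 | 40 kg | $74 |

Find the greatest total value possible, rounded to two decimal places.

95.49

Take in order of value per unit:
- item 3 (74/40 per unit): all 40 → value 74, running total 74.00
- item 1 (21/32 per unit): all 32 → value 21, running total 95.00
- item 2 (6/37 per unit): 3 of 37 → value 3×6/37 = 0.4865, running total 95.49
Total 95.49.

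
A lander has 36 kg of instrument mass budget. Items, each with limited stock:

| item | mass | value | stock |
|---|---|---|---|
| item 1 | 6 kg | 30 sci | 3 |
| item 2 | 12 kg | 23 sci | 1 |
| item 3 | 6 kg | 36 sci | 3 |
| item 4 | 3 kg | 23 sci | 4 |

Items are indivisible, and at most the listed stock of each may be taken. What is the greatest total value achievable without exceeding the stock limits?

230 sci

Best selections within mass 36 and stock limits:
- 1×item 1 + 3×item 3 + 4×item 4: mass 36, value 230
- 2×item 1 + 2×item 3 + 4×item 4: mass 36, value 224
- 3×item 1 + 1×item 3 + 4×item 4: mass 36, value 218
Best: 230 sci.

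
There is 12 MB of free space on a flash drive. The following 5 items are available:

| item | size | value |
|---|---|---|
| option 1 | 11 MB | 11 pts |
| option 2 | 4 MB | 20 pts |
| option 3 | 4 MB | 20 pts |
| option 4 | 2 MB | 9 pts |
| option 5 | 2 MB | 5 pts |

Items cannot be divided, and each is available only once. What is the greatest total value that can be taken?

Check high-value combinations within 12 MB:
- option 2+option 3+option 4+option 5: size 4+4+2+2=12, value 20+20+9+5=54
- option 2+option 3+option 4: size 4+4+2=10, value 20+20+9=49
- option 2+option 3+option 5: size 4+4+2=10, value 20+20+5=45
- option 2+option 3: size 4+4=8, value 20+20=40
Best: 54 pts.

54 pts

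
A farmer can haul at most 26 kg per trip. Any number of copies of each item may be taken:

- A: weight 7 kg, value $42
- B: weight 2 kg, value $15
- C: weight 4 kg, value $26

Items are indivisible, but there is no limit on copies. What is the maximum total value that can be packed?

Best value-per-unit is B at 15/2, and filling with it alone uses weight 13×2=26. No mix of the others beats 13×15 = 195.

$195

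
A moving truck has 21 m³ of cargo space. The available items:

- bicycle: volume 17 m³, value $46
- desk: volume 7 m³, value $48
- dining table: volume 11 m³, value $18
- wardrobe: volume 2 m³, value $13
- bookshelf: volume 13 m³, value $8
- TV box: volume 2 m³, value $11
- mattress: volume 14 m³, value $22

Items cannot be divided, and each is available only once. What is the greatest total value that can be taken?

This is a 0/1 knapsack; check combinations near the capacity.
- desk+dining table+wardrobe: volume 7+11+2=20, value 48+18+13=79
- desk+dining table+TV box: volume 7+11+2=20, value 48+18+11=77
- desk+wardrobe+TV box: volume 7+2+2=11, value 48+13+11=72
- bicycle+wardrobe+TV box: volume 17+2+2=21, value 46+13+11=70
Best: $79.

$79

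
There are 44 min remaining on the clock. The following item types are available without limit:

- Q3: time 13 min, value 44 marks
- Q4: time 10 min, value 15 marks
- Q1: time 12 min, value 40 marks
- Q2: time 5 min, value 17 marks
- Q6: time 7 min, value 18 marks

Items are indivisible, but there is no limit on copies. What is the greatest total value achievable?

149 marks

Best value-per-unit is Q2 at 17/5; filling with it alone gives 8×17 = 136.
Optimal mix: 3×Q3 + 1×Q2 → time 44, value 149.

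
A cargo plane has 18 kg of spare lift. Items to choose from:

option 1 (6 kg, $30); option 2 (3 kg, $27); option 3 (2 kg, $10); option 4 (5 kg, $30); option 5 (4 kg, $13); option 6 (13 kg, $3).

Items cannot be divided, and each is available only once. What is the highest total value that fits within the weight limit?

Check high-value combinations within 18 kg:
- option 1+option 2+option 4+option 5: weight 6+3+5+4=18, value 30+27+30+13=100
- option 1+option 2+option 3+option 4: weight 6+3+2+5=16, value 30+27+10+30=97
- option 1+option 2+option 4: weight 6+3+5=14, value 30+27+30=87
- option 1+option 3+option 4+option 5: weight 6+2+5+4=17, value 30+10+30+13=83
Best: $100.

$100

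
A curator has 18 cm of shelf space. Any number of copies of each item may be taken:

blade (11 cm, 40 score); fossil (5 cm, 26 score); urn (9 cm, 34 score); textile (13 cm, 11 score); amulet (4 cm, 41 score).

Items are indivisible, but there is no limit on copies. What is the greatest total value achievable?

164 score

Best value-per-unit is amulet at 41/4, and filling with it alone uses length 4×4=16. No mix of the others beats 4×41 = 164.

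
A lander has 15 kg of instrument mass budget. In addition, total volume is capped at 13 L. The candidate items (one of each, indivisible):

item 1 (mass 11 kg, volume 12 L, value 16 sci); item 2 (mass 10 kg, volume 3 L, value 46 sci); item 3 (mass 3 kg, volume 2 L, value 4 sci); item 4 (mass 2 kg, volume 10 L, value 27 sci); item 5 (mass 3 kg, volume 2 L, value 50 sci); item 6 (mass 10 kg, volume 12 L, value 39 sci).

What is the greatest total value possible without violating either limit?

Feasible sets respecting both limits:
- item 2+item 5: mass 13, volume 5, value 96
- item 4+item 5: mass 5, volume 12, value 77
- item 2+item 4: mass 12, volume 13, value 73
Best: 96 sci.

96 sci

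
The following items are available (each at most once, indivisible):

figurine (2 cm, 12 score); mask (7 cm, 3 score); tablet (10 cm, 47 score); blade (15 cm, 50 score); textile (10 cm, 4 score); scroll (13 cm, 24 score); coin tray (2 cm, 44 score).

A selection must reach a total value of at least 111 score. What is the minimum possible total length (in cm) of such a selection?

Subsets with value ≥ 111, sorted by total length:
- tablet+scroll+coin tray: length 25, value 115
- tablet+blade+coin tray: length 27, value 141
- figurine+tablet+scroll+coin tray: length 27, value 127
Minimum length: 25 cm.

25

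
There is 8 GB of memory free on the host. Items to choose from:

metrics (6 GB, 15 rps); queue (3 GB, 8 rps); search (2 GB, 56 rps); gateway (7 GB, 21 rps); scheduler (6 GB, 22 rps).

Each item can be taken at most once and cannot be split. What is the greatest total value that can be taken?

78 rps

Check high-value combinations within 8 GB:
- search+scheduler: memory 2+6=8, value 56+22=78
- metrics+search: memory 6+2=8, value 15+56=71
- queue+search: memory 3+2=5, value 8+56=64
- search: memory 2, value 56
Best: 78 rps.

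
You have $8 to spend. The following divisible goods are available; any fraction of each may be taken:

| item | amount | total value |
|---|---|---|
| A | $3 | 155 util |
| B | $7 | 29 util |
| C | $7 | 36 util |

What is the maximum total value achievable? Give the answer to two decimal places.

Take in order of value per unit:
- A (155/3 per unit): all 3 → value 155, running total 155.00
- C (36/7 per unit): 5 of 7 → value 5×36/7 = 25.7143, running total 180.71
Total 180.71.

180.71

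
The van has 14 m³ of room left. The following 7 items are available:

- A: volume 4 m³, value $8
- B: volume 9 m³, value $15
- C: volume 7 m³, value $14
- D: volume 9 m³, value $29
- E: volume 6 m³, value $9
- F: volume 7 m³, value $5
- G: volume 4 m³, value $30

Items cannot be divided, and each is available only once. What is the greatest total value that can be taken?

$59

Check high-value combinations within 14 m³:
- D+G: volume 9+4=13, value 29+30=59
- A+E+G: volume 4+6+4=14, value 8+9+30=47
- B+G: volume 9+4=13, value 15+30=45
- C+G: volume 7+4=11, value 14+30=44
Best: $59.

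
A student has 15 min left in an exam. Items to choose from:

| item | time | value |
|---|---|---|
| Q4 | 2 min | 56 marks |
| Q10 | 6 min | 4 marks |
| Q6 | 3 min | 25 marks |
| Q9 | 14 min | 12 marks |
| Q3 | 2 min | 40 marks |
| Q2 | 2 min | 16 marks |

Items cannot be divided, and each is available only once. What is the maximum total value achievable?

141 marks

Check high-value combinations within 15 min:
- Q4+Q10+Q6+Q3+Q2: time 2+6+3+2+2=15, value 56+4+25+40+16=141
- Q4+Q6+Q3+Q2: time 2+3+2+2=9, value 56+25+40+16=137
- Q4+Q10+Q6+Q3: time 2+6+3+2=13, value 56+4+25+40=125
- Q4+Q6+Q3: time 2+3+2=7, value 56+25+40=121
- Q4+Q10+Q3+Q2: time 2+6+2+2=12, value 56+4+40+16=116
Best: 141 marks.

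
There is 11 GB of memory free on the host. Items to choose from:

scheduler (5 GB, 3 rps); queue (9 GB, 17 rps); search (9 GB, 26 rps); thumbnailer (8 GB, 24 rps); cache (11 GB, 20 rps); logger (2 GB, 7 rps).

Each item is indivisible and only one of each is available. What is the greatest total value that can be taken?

Check high-value combinations within 11 GB:
- search+logger: memory 9+2=11, value 26+7=33
- thumbnailer+logger: memory 8+2=10, value 24+7=31
- search: memory 9, value 26
Best: 33 rps.

33 rps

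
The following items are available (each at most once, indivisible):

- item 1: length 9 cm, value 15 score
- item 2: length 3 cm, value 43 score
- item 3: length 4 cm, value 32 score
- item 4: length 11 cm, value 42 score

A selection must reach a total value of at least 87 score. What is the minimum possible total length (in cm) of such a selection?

Subsets with value ≥ 87, sorted by total length:
- item 1+item 2+item 3: length 16, value 90
- item 2+item 3+item 4: length 18, value 117
Minimum length: 16 cm.

16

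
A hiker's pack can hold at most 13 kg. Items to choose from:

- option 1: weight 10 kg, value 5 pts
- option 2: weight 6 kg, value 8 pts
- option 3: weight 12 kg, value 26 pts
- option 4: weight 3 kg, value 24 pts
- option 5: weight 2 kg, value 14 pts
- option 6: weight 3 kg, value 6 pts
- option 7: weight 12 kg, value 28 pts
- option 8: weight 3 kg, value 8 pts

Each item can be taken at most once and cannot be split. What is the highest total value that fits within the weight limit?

52 pts

Check high-value combinations within 13 kg:
- option 4+option 5+option 6+option 8: weight 3+2+3+3=11, value 24+14+6+8=52
- option 4+option 5+option 8: weight 3+2+3=8, value 24+14+8=46
- option 2+option 4+option 5: weight 6+3+2=11, value 8+24+14=46
- option 4+option 5+option 6: weight 3+2+3=8, value 24+14+6=44
- option 2+option 4+option 8: weight 6+3+3=12, value 8+24+8=40
Best: 52 pts.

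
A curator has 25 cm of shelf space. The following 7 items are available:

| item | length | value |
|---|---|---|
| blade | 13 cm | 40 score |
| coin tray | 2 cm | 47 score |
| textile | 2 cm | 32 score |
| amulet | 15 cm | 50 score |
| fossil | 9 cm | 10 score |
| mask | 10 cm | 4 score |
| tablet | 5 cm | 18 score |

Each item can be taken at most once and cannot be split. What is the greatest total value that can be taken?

147 score

Check high-value combinations within 25 cm:
- coin tray+textile+amulet+tablet: length 2+2+15+5=24, value 47+32+50+18=147
- blade+coin tray+textile+tablet: length 13+2+2+5=22, value 40+47+32+18=137
- coin tray+textile+amulet: length 2+2+15=19, value 47+32+50=129
- blade+coin tray+textile: length 13+2+2=17, value 40+47+32=119
- coin tray+amulet+tablet: length 2+15+5=22, value 47+50+18=115
Best: 147 score.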